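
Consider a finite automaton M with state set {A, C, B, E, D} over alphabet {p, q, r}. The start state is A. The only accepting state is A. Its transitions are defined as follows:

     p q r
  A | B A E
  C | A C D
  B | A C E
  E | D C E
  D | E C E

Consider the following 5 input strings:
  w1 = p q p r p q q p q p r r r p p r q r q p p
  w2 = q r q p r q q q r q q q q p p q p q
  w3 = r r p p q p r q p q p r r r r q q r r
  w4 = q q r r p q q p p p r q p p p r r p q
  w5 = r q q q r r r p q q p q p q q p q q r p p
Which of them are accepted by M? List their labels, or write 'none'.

w2

w1: A → B → C → A → E → D → C → C → A → A → B → E → E → E → D → E → E → C → D → C → A → B  → end B, rejected
w2: A → A → E → C → A → E → C → C → C → D → C → C → C → C → A → B → C → A → A  → end A, accepted
w3: A → E → E → D → E → C → A → E → C → A → A → B → E → E → E → E → C → C → D → E  → end E, rejected
w4: A → A → A → E → E → D → C → C → A → B → A → E → C → A → B → A → E → E → D → C  → end C, rejected
w5: A → E → C → C → C → D → E → E → D → C → C → A → A → B → C → C → A → A → A → E → D → E  → end E, rejected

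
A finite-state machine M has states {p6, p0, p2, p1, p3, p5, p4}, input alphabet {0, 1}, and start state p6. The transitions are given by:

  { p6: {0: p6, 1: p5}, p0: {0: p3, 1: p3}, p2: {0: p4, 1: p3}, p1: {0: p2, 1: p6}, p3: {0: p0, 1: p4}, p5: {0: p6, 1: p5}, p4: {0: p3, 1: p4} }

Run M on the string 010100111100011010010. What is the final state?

p6

start at p6
read '0': p6 → p6
read '1': p6 → p5
read '0': p5 → p6
read '1': p6 → p5
read '0': p5 → p6
read '0': p6 → p6
read '1': p6 → p5
read '1': p5 → p5
read '1': p5 → p5
read '1': p5 → p5
read '0': p5 → p6
read '0': p6 → p6
read '0': p6 → p6
read '1': p6 → p5
read '1': p5 → p5
read '0': p5 → p6
read '1': p6 → p5
read '0': p5 → p6
read '0': p6 → p6
read '1': p6 → p5
read '0': p5 → p6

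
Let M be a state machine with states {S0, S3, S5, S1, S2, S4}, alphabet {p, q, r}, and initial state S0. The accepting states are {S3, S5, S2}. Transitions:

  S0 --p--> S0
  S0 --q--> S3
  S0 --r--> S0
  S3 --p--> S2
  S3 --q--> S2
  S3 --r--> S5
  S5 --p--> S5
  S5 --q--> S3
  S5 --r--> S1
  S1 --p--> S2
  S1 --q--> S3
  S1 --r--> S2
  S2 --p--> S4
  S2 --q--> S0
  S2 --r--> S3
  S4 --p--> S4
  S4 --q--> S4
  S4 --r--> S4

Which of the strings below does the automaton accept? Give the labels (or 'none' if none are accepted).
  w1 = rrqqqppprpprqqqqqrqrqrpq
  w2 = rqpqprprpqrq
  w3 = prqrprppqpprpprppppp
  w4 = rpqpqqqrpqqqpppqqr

w1: Trace: S0 -r-> S0 -r-> S0 -q-> S3 -q-> S2 -q-> S0 -p-> S0 -p-> S0 -p-> S0 -r-> S0 -p-> S0 -p-> S0 -r-> S0 -q-> S3 -q-> S2 -q-> S0 -q-> S3 -q-> S2 -r-> S3 -q-> S2 -r-> S3 -q-> S2 -r-> S3 -p-> S2 -q-> S0  → end S0, rejected
w2: Trace: S0 -r-> S0 -q-> S3 -p-> S2 -q-> S0 -p-> S0 -r-> S0 -p-> S0 -r-> S0 -p-> S0 -q-> S3 -r-> S5 -q-> S3  → end S3, accepted
w3: Trace: S0 -p-> S0 -r-> S0 -q-> S3 -r-> S5 -p-> S5 -r-> S1 -p-> S2 -p-> S4 -q-> S4 -p-> S4 -p-> S4 -r-> S4 -p-> S4 -p-> S4 -r-> S4 -p-> S4 -p-> S4 -p-> S4 -p-> S4 -p-> S4  → end S4, rejected
w4: Trace: S0 -r-> S0 -p-> S0 -q-> S3 -p-> S2 -q-> S0 -q-> S3 -q-> S2 -r-> S3 -p-> S2 -q-> S0 -q-> S3 -q-> S2 -p-> S4 -p-> S4 -p-> S4 -q-> S4 -q-> S4 -r-> S4  → end S4, rejected

w2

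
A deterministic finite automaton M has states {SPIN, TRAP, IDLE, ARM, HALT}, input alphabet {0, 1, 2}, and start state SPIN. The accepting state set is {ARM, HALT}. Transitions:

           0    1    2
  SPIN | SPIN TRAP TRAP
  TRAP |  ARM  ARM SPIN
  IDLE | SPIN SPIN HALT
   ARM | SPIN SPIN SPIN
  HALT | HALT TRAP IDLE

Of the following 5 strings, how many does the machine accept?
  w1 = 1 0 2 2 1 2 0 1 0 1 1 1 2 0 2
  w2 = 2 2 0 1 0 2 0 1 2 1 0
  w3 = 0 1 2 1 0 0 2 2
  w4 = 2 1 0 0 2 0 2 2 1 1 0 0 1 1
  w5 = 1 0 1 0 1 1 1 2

2

w1: SPIN → TRAP → ARM → SPIN → TRAP → ARM → SPIN → SPIN → TRAP → ARM → SPIN → TRAP → ARM → SPIN → SPIN → TRAP  → end TRAP, rejected
w2: SPIN → TRAP → SPIN → SPIN → TRAP → ARM → SPIN → SPIN → TRAP → SPIN → TRAP → ARM  → end ARM, accepted
w3: SPIN → SPIN → TRAP → SPIN → TRAP → ARM → SPIN → TRAP → SPIN  → end SPIN, rejected
w4: SPIN → TRAP → ARM → SPIN → SPIN → TRAP → ARM → SPIN → TRAP → ARM → SPIN → SPIN → SPIN → TRAP → ARM  → end ARM, accepted
w5: SPIN → TRAP → ARM → SPIN → SPIN → TRAP → ARM → SPIN → TRAP  → end TRAP, rejected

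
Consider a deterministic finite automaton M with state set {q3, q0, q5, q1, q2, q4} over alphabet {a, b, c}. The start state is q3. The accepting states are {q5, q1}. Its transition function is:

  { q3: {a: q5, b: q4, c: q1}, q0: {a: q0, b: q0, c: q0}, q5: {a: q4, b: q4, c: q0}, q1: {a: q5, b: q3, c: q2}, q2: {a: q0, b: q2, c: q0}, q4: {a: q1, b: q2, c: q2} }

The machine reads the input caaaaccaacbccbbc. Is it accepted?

start at q3
read 'c': q3 → q1
read 'a': q1 → q5
read 'a': q5 → q4
read 'a': q4 → q1
read 'a': q1 → q5
read 'c': q5 → q0
read 'c': q0 → q0
read 'a': q0 → q0
read 'a': q0 → q0
read 'c': q0 → q0
read 'b': q0 → q0
read 'c': q0 → q0
read 'c': q0 → q0
read 'b': q0 → q0
read 'b': q0 → q0
read 'c': q0 → q0
End state q0 is not accepting.

No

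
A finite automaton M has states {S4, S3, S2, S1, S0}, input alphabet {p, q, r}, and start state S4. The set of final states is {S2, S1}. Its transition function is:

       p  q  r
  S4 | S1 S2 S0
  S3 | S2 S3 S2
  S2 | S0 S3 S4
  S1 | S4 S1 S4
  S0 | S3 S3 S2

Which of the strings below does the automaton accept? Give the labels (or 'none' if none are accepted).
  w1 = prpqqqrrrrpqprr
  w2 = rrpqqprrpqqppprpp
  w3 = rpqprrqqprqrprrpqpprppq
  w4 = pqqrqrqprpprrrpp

w1: Trace: S4 -p-> S1 -r-> S4 -p-> S1 -q-> S1 -q-> S1 -q-> S1 -r-> S4 -r-> S0 -r-> S2 -r-> S4 -p-> S1 -q-> S1 -p-> S4 -r-> S0 -r-> S2  → end S2, accepted
w2: Trace: S4 -r-> S0 -r-> S2 -p-> S0 -q-> S3 -q-> S3 -p-> S2 -r-> S4 -r-> S0 -p-> S3 -q-> S3 -q-> S3 -p-> S2 -p-> S0 -p-> S3 -r-> S2 -p-> S0 -p-> S3  → end S3, rejected
w3: Trace: S4 -r-> S0 -p-> S3 -q-> S3 -p-> S2 -r-> S4 -r-> S0 -q-> S3 -q-> S3 -p-> S2 -r-> S4 -q-> S2 -r-> S4 -p-> S1 -r-> S4 -r-> S0 -p-> S3 -q-> S3 -p-> S2 -p-> S0 -r-> S2 -p-> S0 -p-> S3 -q-> S3  → end S3, rejected
w4: Trace: S4 -p-> S1 -q-> S1 -q-> S1 -r-> S4 -q-> S2 -r-> S4 -q-> S2 -p-> S0 -r-> S2 -p-> S0 -p-> S3 -r-> S2 -r-> S4 -r-> S0 -p-> S3 -p-> S2  → end S2, accepted

w1, w4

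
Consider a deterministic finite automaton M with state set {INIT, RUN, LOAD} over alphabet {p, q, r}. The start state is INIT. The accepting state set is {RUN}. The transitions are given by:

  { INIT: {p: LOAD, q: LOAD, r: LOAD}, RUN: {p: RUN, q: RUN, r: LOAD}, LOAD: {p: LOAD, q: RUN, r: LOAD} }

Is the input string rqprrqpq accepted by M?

INIT → LOAD → RUN → RUN → LOAD → LOAD → RUN → RUN → RUN
End state RUN is accepting.

Yes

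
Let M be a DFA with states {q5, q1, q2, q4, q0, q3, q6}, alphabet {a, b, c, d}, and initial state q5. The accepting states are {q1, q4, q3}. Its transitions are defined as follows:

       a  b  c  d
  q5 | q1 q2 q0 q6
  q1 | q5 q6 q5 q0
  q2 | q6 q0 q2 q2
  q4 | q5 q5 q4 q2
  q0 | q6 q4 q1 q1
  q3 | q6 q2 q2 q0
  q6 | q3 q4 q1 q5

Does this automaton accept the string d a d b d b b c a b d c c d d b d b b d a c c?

No

start at q5
read 'd': q5 → q6
read 'a': q6 → q3
read 'd': q3 → q0
read 'b': q0 → q4
read 'd': q4 → q2
read 'b': q2 → q0
read 'b': q0 → q4
read 'c': q4 → q4
read 'a': q4 → q5
read 'b': q5 → q2
read 'd': q2 → q2
read 'c': q2 → q2
read 'c': q2 → q2
read 'd': q2 → q2
read 'd': q2 → q2
read 'b': q2 → q0
read 'd': q0 → q1
read 'b': q1 → q6
read 'b': q6 → q4
read 'd': q4 → q2
read 'a': q2 → q6
read 'c': q6 → q1
read 'c': q1 → q5
End state q5 is not accepting.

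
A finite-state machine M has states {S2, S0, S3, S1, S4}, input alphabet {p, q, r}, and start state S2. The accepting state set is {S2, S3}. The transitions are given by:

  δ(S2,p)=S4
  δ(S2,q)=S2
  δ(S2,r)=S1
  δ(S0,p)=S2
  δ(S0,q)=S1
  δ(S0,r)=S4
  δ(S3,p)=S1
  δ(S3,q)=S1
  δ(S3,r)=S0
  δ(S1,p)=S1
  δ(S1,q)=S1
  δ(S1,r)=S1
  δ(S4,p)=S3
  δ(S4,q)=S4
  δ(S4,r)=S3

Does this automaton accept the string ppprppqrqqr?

start at S2
read 'p': S2 → S4
read 'p': S4 → S3
read 'p': S3 → S1
read 'r': S1 → S1
read 'p': S1 → S1
read 'p': S1 → S1
read 'q': S1 → S1
read 'r': S1 → S1
read 'q': S1 → S1
read 'q': S1 → S1
read 'r': S1 → S1
End state S1 is not accepting.

No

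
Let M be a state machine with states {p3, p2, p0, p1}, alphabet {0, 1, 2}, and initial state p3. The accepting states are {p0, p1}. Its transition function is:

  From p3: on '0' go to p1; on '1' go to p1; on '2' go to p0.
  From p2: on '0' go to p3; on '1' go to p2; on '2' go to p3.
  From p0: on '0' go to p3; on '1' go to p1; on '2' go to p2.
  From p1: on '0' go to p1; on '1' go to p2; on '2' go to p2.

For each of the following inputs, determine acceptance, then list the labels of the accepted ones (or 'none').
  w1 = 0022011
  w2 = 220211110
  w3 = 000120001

w1: Trace: p3 -0-> p1 -0-> p1 -2-> p2 -2-> p3 -0-> p1 -1-> p2 -1-> p2  → end p2, rejected
w2: Trace: p3 -2-> p0 -2-> p2 -0-> p3 -2-> p0 -1-> p1 -1-> p2 -1-> p2 -1-> p2 -0-> p3  → end p3, rejected
w3: Trace: p3 -0-> p1 -0-> p1 -0-> p1 -1-> p2 -2-> p3 -0-> p1 -0-> p1 -0-> p1 -1-> p2  → end p2, rejected

none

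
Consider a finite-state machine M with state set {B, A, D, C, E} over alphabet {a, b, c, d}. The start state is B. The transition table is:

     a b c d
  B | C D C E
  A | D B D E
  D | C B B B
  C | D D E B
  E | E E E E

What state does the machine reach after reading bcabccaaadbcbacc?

start at B
read 'b': B → D
read 'c': D → B
read 'a': B → C
read 'b': C → D
read 'c': D → B
read 'c': B → C
read 'a': C → D
read 'a': D → C
read 'a': C → D
read 'd': D → B
read 'b': B → D
read 'c': D → B
read 'b': B → D
read 'a': D → C
read 'c': C → E
read 'c': E → E

E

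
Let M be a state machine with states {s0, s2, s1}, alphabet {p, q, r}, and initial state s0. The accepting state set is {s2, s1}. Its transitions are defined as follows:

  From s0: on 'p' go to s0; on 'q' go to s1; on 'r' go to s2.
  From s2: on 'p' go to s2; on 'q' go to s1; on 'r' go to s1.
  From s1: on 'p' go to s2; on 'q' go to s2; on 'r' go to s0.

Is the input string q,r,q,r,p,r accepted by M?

Yes

Trace: s0 -q-> s1 -r-> s0 -q-> s1 -r-> s0 -p-> s0 -r-> s2
End state s2 is accepting.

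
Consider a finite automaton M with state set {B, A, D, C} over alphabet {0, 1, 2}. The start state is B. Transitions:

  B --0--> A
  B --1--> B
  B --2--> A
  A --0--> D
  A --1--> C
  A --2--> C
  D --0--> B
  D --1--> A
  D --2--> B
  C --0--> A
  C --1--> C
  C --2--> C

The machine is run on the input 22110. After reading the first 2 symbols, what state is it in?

C

B → A → C
After 2 symbols: C.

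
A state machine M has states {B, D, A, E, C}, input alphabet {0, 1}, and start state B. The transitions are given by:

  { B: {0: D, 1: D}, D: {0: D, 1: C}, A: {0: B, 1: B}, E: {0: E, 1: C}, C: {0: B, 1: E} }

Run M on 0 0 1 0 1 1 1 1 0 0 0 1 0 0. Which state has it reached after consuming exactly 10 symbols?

D

B → D → D → C → B → D → C → E → C → B → D
After 10 symbols: D.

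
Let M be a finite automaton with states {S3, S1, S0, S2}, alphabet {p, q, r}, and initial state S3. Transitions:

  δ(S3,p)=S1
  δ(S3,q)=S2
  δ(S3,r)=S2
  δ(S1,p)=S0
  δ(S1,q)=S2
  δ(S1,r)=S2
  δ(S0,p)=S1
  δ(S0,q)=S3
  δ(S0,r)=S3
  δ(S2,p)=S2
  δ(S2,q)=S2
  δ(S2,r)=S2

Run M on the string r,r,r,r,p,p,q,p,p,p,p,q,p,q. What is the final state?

Trace: S3 -r-> S2 -r-> S2 -r-> S2 -r-> S2 -p-> S2 -p-> S2 -q-> S2 -p-> S2 -p-> S2 -p-> S2 -p-> S2 -q-> S2 -p-> S2 -q-> S2

S2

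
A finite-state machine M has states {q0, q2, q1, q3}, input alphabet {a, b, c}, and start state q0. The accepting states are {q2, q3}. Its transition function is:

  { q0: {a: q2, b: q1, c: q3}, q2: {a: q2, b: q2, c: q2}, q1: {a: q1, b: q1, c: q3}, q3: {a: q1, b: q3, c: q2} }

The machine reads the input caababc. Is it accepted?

Yes

q0 → q3 → q1 → q1 → q1 → q1 → q1 → q3
End state q3 is accepting.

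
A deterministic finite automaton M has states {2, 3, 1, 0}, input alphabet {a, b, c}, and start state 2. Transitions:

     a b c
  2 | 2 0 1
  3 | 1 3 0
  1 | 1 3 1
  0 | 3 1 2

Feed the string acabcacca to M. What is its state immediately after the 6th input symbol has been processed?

Trace: 2 -a-> 2 -c-> 1 -a-> 1 -b-> 3 -c-> 0 -a-> 3
After 6 symbols: 3.

3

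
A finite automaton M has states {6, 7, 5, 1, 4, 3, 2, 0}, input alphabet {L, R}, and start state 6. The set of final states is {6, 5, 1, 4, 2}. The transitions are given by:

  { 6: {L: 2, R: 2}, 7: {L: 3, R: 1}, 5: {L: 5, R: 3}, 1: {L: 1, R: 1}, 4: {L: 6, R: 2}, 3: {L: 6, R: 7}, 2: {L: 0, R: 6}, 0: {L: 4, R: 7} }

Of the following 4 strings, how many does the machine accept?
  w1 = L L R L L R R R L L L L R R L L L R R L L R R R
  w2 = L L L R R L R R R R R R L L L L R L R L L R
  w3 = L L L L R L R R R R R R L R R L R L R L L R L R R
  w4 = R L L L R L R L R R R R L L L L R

3

w1:
  start at 6
  read 'L': 6 → 2
  read 'L': 2 → 0
  read 'R': 0 → 7
  read 'L': 7 → 3
  read 'L': 3 → 6
  read 'R': 6 → 2
  read 'R': 2 → 6
  read 'R': 6 → 2
  read 'L': 2 → 0
  read 'L': 0 → 4
  read 'L': 4 → 6
  read 'L': 6 → 2
  read 'R': 2 → 6
  read 'R': 6 → 2
  read 'L': 2 → 0
  read 'L': 0 → 4
  read 'L': 4 → 6
  read 'R': 6 → 2
  read 'R': 2 → 6
  read 'L': 6 → 2
  read 'L': 2 → 0
  read 'R': 0 → 7
  read 'R': 7 → 1
  read 'R': 1 → 1
  end 1, accepted
w2:
  start at 6
  read 'L': 6 → 2
  read 'L': 2 → 0
  read 'L': 0 → 4
  read 'R': 4 → 2
  read 'R': 2 → 6
  read 'L': 6 → 2
  read 'R': 2 → 6
  read 'R': 6 → 2
  read 'R': 2 → 6
  read 'R': 6 → 2
  read 'R': 2 → 6
  read 'R': 6 → 2
  read 'L': 2 → 0
  read 'L': 0 → 4
  read 'L': 4 → 6
  read 'L': 6 → 2
  read 'R': 2 → 6
  read 'L': 6 → 2
  read 'R': 2 → 6
  read 'L': 6 → 2
  read 'L': 2 → 0
  read 'R': 0 → 7
  end 7, rejected
w3:
  start at 6
  read 'L': 6 → 2
  read 'L': 2 → 0
  read 'L': 0 → 4
  read 'L': 4 → 6
  read 'R': 6 → 2
  read 'L': 2 → 0
  read 'R': 0 → 7
  read 'R': 7 → 1
  read 'R': 1 → 1
  read 'R': 1 → 1
  read 'R': 1 → 1
  read 'R': 1 → 1
  read 'L': 1 → 1
  read 'R': 1 → 1
  read 'R': 1 → 1
  read 'L': 1 → 1
  read 'R': 1 → 1
  read 'L': 1 → 1
  read 'R': 1 → 1
  read 'L': 1 → 1
  read 'L': 1 → 1
  read 'R': 1 → 1
  read 'L': 1 → 1
  read 'R': 1 → 1
  read 'R': 1 → 1
  end 1, accepted
w4:
  start at 6
  read 'R': 6 → 2
  read 'L': 2 → 0
  read 'L': 0 → 4
  read 'L': 4 → 6
  read 'R': 6 → 2
  read 'L': 2 → 0
  read 'R': 0 → 7
  read 'L': 7 → 3
  read 'R': 3 → 7
  read 'R': 7 → 1
  read 'R': 1 → 1
  read 'R': 1 → 1
  read 'L': 1 → 1
  read 'L': 1 → 1
  read 'L': 1 → 1
  read 'L': 1 → 1
  read 'R': 1 → 1
  end 1, accepted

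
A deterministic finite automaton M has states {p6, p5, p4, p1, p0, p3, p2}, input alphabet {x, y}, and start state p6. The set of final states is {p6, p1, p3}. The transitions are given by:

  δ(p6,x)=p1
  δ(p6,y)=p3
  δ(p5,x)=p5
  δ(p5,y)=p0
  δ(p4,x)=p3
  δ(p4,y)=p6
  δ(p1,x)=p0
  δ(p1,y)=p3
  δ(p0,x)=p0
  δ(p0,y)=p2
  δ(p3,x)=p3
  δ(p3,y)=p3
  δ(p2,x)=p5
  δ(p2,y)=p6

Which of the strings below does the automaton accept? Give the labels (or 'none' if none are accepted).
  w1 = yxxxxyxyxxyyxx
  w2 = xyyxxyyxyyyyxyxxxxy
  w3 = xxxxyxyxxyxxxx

w1: Trace: p6 -y-> p3 -x-> p3 -x-> p3 -x-> p3 -x-> p3 -y-> p3 -x-> p3 -y-> p3 -x-> p3 -x-> p3 -y-> p3 -y-> p3 -x-> p3 -x-> p3  → end p3, accepted
w2: Trace: p6 -x-> p1 -y-> p3 -y-> p3 -x-> p3 -x-> p3 -y-> p3 -y-> p3 -x-> p3 -y-> p3 -y-> p3 -y-> p3 -y-> p3 -x-> p3 -y-> p3 -x-> p3 -x-> p3 -x-> p3 -x-> p3 -y-> p3  → end p3, accepted
w3: Trace: p6 -x-> p1 -x-> p0 -x-> p0 -x-> p0 -y-> p2 -x-> p5 -y-> p0 -x-> p0 -x-> p0 -y-> p2 -x-> p5 -x-> p5 -x-> p5 -x-> p5  → end p5, rejected

w1, w2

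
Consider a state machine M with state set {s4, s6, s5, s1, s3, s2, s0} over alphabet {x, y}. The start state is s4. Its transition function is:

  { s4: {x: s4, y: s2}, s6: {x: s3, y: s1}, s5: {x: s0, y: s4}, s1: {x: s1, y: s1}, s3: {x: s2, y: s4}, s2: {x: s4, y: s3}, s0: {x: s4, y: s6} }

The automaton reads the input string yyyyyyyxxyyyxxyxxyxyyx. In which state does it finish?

Trace: s4 -y-> s2 -y-> s3 -y-> s4 -y-> s2 -y-> s3 -y-> s4 -y-> s2 -x-> s4 -x-> s4 -y-> s2 -y-> s3 -y-> s4 -x-> s4 -x-> s4 -y-> s2 -x-> s4 -x-> s4 -y-> s2 -x-> s4 -y-> s2 -y-> s3 -x-> s2

s2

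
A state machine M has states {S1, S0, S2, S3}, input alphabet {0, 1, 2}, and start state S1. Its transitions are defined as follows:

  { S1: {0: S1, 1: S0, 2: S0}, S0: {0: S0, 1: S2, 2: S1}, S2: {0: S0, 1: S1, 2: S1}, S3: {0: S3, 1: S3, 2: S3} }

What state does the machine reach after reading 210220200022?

S1

Trace: S1 -2-> S0 -1-> S2 -0-> S0 -2-> S1 -2-> S0 -0-> S0 -2-> S1 -0-> S1 -0-> S1 -0-> S1 -2-> S0 -2-> S1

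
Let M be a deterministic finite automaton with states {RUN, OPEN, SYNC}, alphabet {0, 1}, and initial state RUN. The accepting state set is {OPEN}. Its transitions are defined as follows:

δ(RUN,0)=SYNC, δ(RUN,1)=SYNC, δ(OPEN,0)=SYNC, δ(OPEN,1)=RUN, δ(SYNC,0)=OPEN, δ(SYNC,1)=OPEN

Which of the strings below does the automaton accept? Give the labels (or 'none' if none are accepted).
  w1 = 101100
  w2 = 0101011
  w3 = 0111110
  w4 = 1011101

w1:
  start at RUN
  read '1': RUN → SYNC
  read '0': SYNC → OPEN
  read '1': OPEN → RUN
  read '1': RUN → SYNC
  read '0': SYNC → OPEN
  read '0': OPEN → SYNC
  end SYNC, rejected
w2:
  start at RUN
  read '0': RUN → SYNC
  read '1': SYNC → OPEN
  read '0': OPEN → SYNC
  read '1': SYNC → OPEN
  read '0': OPEN → SYNC
  read '1': SYNC → OPEN
  read '1': OPEN → RUN
  end RUN, rejected
w3:
  start at RUN
  read '0': RUN → SYNC
  read '1': SYNC → OPEN
  read '1': OPEN → RUN
  read '1': RUN → SYNC
  read '1': SYNC → OPEN
  read '1': OPEN → RUN
  read '0': RUN → SYNC
  end SYNC, rejected
w4:
  start at RUN
  read '1': RUN → SYNC
  read '0': SYNC → OPEN
  read '1': OPEN → RUN
  read '1': RUN → SYNC
  read '1': SYNC → OPEN
  read '0': OPEN → SYNC
  read '1': SYNC → OPEN
  end OPEN, accepted

w4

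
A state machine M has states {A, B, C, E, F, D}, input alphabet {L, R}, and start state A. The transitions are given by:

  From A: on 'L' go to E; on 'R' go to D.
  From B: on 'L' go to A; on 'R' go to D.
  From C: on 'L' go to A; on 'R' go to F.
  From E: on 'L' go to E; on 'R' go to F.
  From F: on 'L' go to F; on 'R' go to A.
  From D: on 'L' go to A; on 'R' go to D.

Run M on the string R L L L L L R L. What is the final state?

Trace: A -R-> D -L-> A -L-> E -L-> E -L-> E -L-> E -R-> F -L-> F

F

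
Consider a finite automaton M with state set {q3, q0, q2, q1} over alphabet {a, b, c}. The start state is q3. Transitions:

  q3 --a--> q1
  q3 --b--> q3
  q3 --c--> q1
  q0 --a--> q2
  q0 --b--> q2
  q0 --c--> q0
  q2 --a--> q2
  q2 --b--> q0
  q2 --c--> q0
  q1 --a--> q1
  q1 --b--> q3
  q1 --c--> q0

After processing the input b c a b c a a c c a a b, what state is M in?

q0

q3 → q3 → q1 → q1 → q3 → q1 → q1 → q1 → q0 → q0 → q2 → q2 → q0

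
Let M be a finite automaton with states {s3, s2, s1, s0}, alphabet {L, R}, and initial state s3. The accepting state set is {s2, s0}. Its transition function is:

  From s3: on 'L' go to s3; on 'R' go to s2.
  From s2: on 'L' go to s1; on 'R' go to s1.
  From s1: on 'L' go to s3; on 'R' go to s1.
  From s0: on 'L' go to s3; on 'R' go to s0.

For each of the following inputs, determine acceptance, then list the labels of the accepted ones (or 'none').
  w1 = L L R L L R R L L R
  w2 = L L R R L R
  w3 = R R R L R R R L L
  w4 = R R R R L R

w1:
  start at s3
  read 'L': s3 → s3
  read 'L': s3 → s3
  read 'R': s3 → s2
  read 'L': s2 → s1
  read 'L': s1 → s3
  read 'R': s3 → s2
  read 'R': s2 → s1
  read 'L': s1 → s3
  read 'L': s3 → s3
  read 'R': s3 → s2
  end s2, accepted
w2:
  start at s3
  read 'L': s3 → s3
  read 'L': s3 → s3
  read 'R': s3 → s2
  read 'R': s2 → s1
  read 'L': s1 → s3
  read 'R': s3 → s2
  end s2, accepted
w3:
  start at s3
  read 'R': s3 → s2
  read 'R': s2 → s1
  read 'R': s1 → s1
  read 'L': s1 → s3
  read 'R': s3 → s2
  read 'R': s2 → s1
  read 'R': s1 → s1
  read 'L': s1 → s3
  read 'L': s3 → s3
  end s3, rejected
w4:
  start at s3
  read 'R': s3 → s2
  read 'R': s2 → s1
  read 'R': s1 → s1
  read 'R': s1 → s1
  read 'L': s1 → s3
  read 'R': s3 → s2
  end s2, accepted

w1, w2, w4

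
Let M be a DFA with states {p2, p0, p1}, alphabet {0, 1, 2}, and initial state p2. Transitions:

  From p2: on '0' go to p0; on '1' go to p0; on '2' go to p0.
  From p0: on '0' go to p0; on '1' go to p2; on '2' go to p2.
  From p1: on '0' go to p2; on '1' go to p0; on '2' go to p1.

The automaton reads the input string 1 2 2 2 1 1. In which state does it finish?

Trace: p2 -1-> p0 -2-> p2 -2-> p0 -2-> p2 -1-> p0 -1-> p2

p2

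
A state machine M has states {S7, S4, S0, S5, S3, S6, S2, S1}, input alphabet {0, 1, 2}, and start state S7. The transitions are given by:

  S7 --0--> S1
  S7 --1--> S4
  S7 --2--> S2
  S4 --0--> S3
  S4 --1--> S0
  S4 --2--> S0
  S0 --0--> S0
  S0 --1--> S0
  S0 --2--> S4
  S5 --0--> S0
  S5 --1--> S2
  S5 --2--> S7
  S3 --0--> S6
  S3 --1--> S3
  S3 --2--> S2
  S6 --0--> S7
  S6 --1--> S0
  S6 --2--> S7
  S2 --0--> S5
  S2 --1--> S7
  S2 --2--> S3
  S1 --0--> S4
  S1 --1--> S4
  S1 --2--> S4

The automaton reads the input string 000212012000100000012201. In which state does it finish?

S7 → S1 → S4 → S3 → S2 → S7 → S2 → S5 → S2 → S3 → S6 → S7 → S1 → S4 → S3 → S6 → S7 → S1 → S4 → S3 → S3 → S2 → S3 → S6 → S0

S0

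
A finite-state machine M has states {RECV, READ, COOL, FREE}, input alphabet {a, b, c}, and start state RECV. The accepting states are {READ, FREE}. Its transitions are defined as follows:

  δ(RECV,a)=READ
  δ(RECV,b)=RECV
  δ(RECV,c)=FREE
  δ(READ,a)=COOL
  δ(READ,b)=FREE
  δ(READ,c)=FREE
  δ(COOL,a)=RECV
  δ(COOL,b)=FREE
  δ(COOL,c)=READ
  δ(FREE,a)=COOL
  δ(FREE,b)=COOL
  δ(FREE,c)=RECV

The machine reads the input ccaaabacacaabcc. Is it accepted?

No

start at RECV
read 'c': RECV → FREE
read 'c': FREE → RECV
read 'a': RECV → READ
read 'a': READ → COOL
read 'a': COOL → RECV
read 'b': RECV → RECV
read 'a': RECV → READ
read 'c': READ → FREE
read 'a': FREE → COOL
read 'c': COOL → READ
read 'a': READ → COOL
read 'a': COOL → RECV
read 'b': RECV → RECV
read 'c': RECV → FREE
read 'c': FREE → RECV
End state RECV is not accepting.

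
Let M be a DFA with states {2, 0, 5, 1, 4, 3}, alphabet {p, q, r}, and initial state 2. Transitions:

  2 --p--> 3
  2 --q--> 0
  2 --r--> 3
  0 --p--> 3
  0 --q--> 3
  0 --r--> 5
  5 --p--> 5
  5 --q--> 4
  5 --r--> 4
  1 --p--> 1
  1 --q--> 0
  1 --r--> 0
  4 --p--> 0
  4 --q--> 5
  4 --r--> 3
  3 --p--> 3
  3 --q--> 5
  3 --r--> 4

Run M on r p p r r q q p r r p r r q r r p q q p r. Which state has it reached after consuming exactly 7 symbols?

2 → 3 → 3 → 3 → 4 → 3 → 5 → 4
After 7 symbols: 4.

4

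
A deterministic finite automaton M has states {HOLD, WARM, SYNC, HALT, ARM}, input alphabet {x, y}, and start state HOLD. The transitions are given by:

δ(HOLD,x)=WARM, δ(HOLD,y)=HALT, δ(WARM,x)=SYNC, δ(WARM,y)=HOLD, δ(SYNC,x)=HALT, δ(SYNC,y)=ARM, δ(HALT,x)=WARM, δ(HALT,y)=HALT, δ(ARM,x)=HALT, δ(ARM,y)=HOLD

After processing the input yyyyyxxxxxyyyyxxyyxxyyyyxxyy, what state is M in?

start at HOLD
read 'y': HOLD → HALT
read 'y': HALT → HALT
read 'y': HALT → HALT
read 'y': HALT → HALT
read 'y': HALT → HALT
read 'x': HALT → WARM
read 'x': WARM → SYNC
read 'x': SYNC → HALT
read 'x': HALT → WARM
read 'x': WARM → SYNC
read 'y': SYNC → ARM
read 'y': ARM → HOLD
read 'y': HOLD → HALT
read 'y': HALT → HALT
read 'x': HALT → WARM
read 'x': WARM → SYNC
read 'y': SYNC → ARM
read 'y': ARM → HOLD
read 'x': HOLD → WARM
read 'x': WARM → SYNC
read 'y': SYNC → ARM
read 'y': ARM → HOLD
read 'y': HOLD → HALT
read 'y': HALT → HALT
read 'x': HALT → WARM
read 'x': WARM → SYNC
read 'y': SYNC → ARM
read 'y': ARM → HOLD

HOLD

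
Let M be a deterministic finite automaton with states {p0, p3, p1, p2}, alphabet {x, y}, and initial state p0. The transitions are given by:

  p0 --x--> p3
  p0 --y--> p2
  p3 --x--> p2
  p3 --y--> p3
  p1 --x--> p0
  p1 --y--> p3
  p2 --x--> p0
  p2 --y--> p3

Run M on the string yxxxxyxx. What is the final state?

p3

start at p0
read 'y': p0 → p2
read 'x': p2 → p0
read 'x': p0 → p3
read 'x': p3 → p2
read 'x': p2 → p0
read 'y': p0 → p2
read 'x': p2 → p0
read 'x': p0 → p3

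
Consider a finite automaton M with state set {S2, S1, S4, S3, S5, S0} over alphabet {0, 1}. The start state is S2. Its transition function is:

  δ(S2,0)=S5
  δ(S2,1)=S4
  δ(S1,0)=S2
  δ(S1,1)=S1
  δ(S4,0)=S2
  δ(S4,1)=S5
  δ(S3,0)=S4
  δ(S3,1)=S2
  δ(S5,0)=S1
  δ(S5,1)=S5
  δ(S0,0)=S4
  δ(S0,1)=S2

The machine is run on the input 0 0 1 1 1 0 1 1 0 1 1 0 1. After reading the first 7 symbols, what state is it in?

S2 → S5 → S1 → S1 → S1 → S1 → S2 → S4
After 7 symbols: S4.

S4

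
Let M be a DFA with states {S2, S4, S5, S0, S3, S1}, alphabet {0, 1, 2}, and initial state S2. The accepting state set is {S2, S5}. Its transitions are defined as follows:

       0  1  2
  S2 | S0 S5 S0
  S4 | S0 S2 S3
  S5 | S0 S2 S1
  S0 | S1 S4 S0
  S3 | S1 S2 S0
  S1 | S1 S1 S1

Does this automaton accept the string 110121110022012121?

No

S2 → S5 → S2 → S0 → S4 → S3 → S2 → S5 → S2 → S0 → S1 → S1 → S1 → S1 → S1 → S1 → S1 → S1 → S1
End state S1 is not accepting.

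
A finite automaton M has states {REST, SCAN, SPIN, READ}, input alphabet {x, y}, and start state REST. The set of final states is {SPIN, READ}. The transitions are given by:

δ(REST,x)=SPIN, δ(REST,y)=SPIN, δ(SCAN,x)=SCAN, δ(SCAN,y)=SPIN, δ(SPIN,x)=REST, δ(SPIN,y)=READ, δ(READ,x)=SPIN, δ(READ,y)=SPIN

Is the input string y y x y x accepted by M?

Yes

REST → SPIN → READ → SPIN → READ → SPIN
End state SPIN is accepting.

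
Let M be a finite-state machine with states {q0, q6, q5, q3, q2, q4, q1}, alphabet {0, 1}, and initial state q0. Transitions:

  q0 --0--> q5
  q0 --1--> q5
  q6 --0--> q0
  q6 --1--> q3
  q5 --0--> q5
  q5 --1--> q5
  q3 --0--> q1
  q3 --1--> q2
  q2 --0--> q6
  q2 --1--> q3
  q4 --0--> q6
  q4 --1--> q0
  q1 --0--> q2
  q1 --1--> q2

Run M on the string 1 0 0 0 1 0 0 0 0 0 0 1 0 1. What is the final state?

Trace: q0 -1-> q5 -0-> q5 -0-> q5 -0-> q5 -1-> q5 -0-> q5 -0-> q5 -0-> q5 -0-> q5 -0-> q5 -0-> q5 -1-> q5 -0-> q5 -1-> q5

q5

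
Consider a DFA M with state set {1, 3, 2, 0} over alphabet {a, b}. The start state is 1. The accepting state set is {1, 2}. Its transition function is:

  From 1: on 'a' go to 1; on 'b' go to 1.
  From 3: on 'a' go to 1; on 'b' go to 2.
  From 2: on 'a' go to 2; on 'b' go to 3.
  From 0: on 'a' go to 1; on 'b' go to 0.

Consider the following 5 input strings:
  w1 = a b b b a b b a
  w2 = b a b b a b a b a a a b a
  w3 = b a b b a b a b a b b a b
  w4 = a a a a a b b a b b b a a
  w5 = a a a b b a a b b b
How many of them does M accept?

5

w1:
  start at 1
  read 'a': 1 → 1
  read 'b': 1 → 1
  read 'b': 1 → 1
  read 'b': 1 → 1
  read 'a': 1 → 1
  read 'b': 1 → 1
  read 'b': 1 → 1
  read 'a': 1 → 1
  end 1, accepted
w2:
  start at 1
  read 'b': 1 → 1
  read 'a': 1 → 1
  read 'b': 1 → 1
  read 'b': 1 → 1
  read 'a': 1 → 1
  read 'b': 1 → 1
  read 'a': 1 → 1
  read 'b': 1 → 1
  read 'a': 1 → 1
  read 'a': 1 → 1
  read 'a': 1 → 1
  read 'b': 1 → 1
  read 'a': 1 → 1
  end 1, accepted
w3:
  start at 1
  read 'b': 1 → 1
  read 'a': 1 → 1
  read 'b': 1 → 1
  read 'b': 1 → 1
  read 'a': 1 → 1
  read 'b': 1 → 1
  read 'a': 1 → 1
  read 'b': 1 → 1
  read 'a': 1 → 1
  read 'b': 1 → 1
  read 'b': 1 → 1
  read 'a': 1 → 1
  read 'b': 1 → 1
  end 1, accepted
w4:
  start at 1
  read 'a': 1 → 1
  read 'a': 1 → 1
  read 'a': 1 → 1
  read 'a': 1 → 1
  read 'a': 1 → 1
  read 'b': 1 → 1
  read 'b': 1 → 1
  read 'a': 1 → 1
  read 'b': 1 → 1
  read 'b': 1 → 1
  read 'b': 1 → 1
  read 'a': 1 → 1
  read 'a': 1 → 1
  end 1, accepted
w5:
  start at 1
  read 'a': 1 → 1
  read 'a': 1 → 1
  read 'a': 1 → 1
  read 'b': 1 → 1
  read 'b': 1 → 1
  read 'a': 1 → 1
  read 'a': 1 → 1
  read 'b': 1 → 1
  read 'b': 1 → 1
  read 'b': 1 → 1
  end 1, accepted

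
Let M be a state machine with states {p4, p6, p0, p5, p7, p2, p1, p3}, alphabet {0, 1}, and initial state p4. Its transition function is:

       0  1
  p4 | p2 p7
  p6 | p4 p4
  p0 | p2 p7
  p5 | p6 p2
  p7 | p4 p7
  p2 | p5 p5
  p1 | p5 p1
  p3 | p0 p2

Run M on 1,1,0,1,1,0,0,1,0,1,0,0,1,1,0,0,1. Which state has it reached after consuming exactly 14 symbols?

start at p4
read '1': p4 → p7
read '1': p7 → p7
read '0': p7 → p4
read '1': p4 → p7
read '1': p7 → p7
read '0': p7 → p4
read '0': p4 → p2
read '1': p2 → p5
read '0': p5 → p6
read '1': p6 → p4
read '0': p4 → p2
read '0': p2 → p5
read '1': p5 → p2
read '1': p2 → p5
After 14 symbols: p5.

p5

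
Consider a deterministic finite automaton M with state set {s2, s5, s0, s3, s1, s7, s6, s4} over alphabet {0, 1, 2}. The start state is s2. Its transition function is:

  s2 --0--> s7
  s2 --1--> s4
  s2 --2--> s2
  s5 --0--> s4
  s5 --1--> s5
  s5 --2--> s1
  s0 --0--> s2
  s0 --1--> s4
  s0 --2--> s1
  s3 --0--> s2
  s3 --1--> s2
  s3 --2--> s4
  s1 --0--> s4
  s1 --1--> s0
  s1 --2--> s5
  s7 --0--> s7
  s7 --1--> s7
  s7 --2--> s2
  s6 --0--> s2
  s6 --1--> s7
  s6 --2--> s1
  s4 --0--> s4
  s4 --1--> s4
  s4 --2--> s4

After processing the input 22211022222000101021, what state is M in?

start at s2
read '2': s2 → s2
read '2': s2 → s2
read '2': s2 → s2
read '1': s2 → s4
read '1': s4 → s4
read '0': s4 → s4
read '2': s4 → s4
read '2': s4 → s4
read '2': s4 → s4
read '2': s4 → s4
read '2': s4 → s4
read '0': s4 → s4
read '0': s4 → s4
read '0': s4 → s4
read '1': s4 → s4
read '0': s4 → s4
read '1': s4 → s4
read '0': s4 → s4
read '2': s4 → s4
read '1': s4 → s4

s4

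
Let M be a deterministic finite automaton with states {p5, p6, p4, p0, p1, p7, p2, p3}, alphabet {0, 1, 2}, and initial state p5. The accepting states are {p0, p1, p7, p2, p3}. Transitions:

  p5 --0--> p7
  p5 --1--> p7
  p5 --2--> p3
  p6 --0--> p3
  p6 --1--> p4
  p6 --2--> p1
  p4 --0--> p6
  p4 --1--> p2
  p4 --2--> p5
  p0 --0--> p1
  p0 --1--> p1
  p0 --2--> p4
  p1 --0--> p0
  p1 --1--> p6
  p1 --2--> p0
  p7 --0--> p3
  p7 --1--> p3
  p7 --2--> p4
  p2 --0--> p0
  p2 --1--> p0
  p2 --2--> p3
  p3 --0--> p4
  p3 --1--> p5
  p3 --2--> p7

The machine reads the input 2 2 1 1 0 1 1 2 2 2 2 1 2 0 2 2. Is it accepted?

Yes

p5 → p3 → p7 → p3 → p5 → p7 → p3 → p5 → p3 → p7 → p4 → p5 → p7 → p4 → p6 → p1 → p0
End state p0 is accepting.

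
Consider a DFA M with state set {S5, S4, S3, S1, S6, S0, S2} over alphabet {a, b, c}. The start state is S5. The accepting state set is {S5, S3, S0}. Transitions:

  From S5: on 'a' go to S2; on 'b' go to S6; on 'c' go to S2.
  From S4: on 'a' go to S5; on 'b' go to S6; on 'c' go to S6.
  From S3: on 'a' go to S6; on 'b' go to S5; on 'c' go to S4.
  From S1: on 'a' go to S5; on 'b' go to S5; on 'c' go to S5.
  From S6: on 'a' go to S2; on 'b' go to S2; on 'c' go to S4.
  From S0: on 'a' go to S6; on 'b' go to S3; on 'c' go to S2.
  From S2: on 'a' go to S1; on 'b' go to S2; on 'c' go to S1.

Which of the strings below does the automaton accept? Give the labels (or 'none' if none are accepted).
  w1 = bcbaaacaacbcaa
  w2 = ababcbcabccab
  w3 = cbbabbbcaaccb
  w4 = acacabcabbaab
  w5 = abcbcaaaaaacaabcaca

w4

w1: Trace: S5 -b-> S6 -c-> S4 -b-> S6 -a-> S2 -a-> S1 -a-> S5 -c-> S2 -a-> S1 -a-> S5 -c-> S2 -b-> S2 -c-> S1 -a-> S5 -a-> S2  → end S2, rejected
w2: Trace: S5 -a-> S2 -b-> S2 -a-> S1 -b-> S5 -c-> S2 -b-> S2 -c-> S1 -a-> S5 -b-> S6 -c-> S4 -c-> S6 -a-> S2 -b-> S2  → end S2, rejected
w3: Trace: S5 -c-> S2 -b-> S2 -b-> S2 -a-> S1 -b-> S5 -b-> S6 -b-> S2 -c-> S1 -a-> S5 -a-> S2 -c-> S1 -c-> S5 -b-> S6  → end S6, rejected
w4: Trace: S5 -a-> S2 -c-> S1 -a-> S5 -c-> S2 -a-> S1 -b-> S5 -c-> S2 -a-> S1 -b-> S5 -b-> S6 -a-> S2 -a-> S1 -b-> S5  → end S5, accepted
w5: Trace: S5 -a-> S2 -b-> S2 -c-> S1 -b-> S5 -c-> S2 -a-> S1 -a-> S5 -a-> S2 -a-> S1 -a-> S5 -a-> S2 -c-> S1 -a-> S5 -a-> S2 -b-> S2 -c-> S1 -a-> S5 -c-> S2 -a-> S1  → end S1, rejected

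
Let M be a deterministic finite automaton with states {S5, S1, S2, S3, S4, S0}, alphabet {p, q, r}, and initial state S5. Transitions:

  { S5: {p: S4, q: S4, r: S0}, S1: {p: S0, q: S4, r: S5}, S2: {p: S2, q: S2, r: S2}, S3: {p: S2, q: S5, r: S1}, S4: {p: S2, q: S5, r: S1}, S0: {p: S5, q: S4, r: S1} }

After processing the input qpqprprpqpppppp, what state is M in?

S5 → S4 → S2 → S2 → S2 → S2 → S2 → S2 → S2 → S2 → S2 → S2 → S2 → S2 → S2 → S2

S2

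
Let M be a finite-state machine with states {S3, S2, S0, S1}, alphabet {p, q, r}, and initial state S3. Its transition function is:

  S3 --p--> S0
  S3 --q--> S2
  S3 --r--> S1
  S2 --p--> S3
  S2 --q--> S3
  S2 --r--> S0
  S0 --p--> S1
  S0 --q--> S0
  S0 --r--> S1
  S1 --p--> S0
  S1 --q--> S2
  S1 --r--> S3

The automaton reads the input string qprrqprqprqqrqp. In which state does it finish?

S3 → S2 → S3 → S1 → S3 → S2 → S3 → S1 → S2 → S3 → S1 → S2 → S3 → S1 → S2 → S3

S3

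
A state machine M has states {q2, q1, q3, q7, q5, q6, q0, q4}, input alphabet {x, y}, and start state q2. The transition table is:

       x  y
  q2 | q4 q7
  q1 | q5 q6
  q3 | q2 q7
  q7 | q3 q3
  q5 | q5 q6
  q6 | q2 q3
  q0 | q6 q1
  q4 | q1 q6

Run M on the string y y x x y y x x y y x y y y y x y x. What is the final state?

q3

Trace: q2 -y-> q7 -y-> q3 -x-> q2 -x-> q4 -y-> q6 -y-> q3 -x-> q2 -x-> q4 -y-> q6 -y-> q3 -x-> q2 -y-> q7 -y-> q3 -y-> q7 -y-> q3 -x-> q2 -y-> q7 -x-> q3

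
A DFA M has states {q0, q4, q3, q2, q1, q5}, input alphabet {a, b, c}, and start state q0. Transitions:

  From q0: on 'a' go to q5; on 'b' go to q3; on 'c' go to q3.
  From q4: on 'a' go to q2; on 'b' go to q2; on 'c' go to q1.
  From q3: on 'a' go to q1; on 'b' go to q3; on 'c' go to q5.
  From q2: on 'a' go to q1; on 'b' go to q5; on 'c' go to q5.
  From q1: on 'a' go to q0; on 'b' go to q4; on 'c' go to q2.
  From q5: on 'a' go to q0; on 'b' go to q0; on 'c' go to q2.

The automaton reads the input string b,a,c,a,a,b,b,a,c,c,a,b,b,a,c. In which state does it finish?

Trace: q0 -b-> q3 -a-> q1 -c-> q2 -a-> q1 -a-> q0 -b-> q3 -b-> q3 -a-> q1 -c-> q2 -c-> q5 -a-> q0 -b-> q3 -b-> q3 -a-> q1 -c-> q2

q2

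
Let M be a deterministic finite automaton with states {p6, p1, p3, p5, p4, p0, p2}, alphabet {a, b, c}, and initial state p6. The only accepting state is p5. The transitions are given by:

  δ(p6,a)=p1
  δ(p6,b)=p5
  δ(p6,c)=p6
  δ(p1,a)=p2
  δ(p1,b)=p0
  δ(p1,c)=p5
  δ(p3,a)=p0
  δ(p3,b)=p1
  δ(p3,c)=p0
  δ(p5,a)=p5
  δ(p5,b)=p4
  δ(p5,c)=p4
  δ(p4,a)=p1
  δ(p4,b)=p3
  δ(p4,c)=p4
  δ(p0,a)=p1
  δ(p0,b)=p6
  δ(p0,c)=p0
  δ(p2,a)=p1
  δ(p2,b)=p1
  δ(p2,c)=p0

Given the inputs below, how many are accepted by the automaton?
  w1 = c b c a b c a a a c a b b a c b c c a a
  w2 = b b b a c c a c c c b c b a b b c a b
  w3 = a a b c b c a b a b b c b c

0

w1:
  start at p6
  read 'c': p6 → p6
  read 'b': p6 → p5
  read 'c': p5 → p4
  read 'a': p4 → p1
  read 'b': p1 → p0
  read 'c': p0 → p0
  read 'a': p0 → p1
  read 'a': p1 → p2
  read 'a': p2 → p1
  read 'c': p1 → p5
  read 'a': p5 → p5
  read 'b': p5 → p4
  read 'b': p4 → p3
  read 'a': p3 → p0
  read 'c': p0 → p0
  read 'b': p0 → p6
  read 'c': p6 → p6
  read 'c': p6 → p6
  read 'a': p6 → p1
  read 'a': p1 → p2
  end p2, rejected
w2:
  start at p6
  read 'b': p6 → p5
  read 'b': p5 → p4
  read 'b': p4 → p3
  read 'a': p3 → p0
  read 'c': p0 → p0
  read 'c': p0 → p0
  read 'a': p0 → p1
  read 'c': p1 → p5
  read 'c': p5 → p4
  read 'c': p4 → p4
  read 'b': p4 → p3
  read 'c': p3 → p0
  read 'b': p0 → p6
  read 'a': p6 → p1
  read 'b': p1 → p0
  read 'b': p0 → p6
  read 'c': p6 → p6
  read 'a': p6 → p1
  read 'b': p1 → p0
  end p0, rejected
w3:
  start at p6
  read 'a': p6 → p1
  read 'a': p1 → p2
  read 'b': p2 → p1
  read 'c': p1 → p5
  read 'b': p5 → p4
  read 'c': p4 → p4
  read 'a': p4 → p1
  read 'b': p1 → p0
  read 'a': p0 → p1
  read 'b': p1 → p0
  read 'b': p0 → p6
  read 'c': p6 → p6
  read 'b': p6 → p5
  read 'c': p5 → p4
  end p4, rejected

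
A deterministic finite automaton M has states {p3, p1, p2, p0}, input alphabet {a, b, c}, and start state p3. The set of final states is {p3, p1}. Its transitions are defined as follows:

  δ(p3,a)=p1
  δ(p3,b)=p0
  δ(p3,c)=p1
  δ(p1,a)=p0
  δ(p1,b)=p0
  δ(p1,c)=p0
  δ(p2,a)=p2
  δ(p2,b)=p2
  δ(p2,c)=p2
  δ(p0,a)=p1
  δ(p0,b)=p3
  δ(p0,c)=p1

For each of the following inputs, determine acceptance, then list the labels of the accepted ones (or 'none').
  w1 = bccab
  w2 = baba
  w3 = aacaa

w2, w3

w1: Trace: p3 -b-> p0 -c-> p1 -c-> p0 -a-> p1 -b-> p0  → end p0, rejected
w2: Trace: p3 -b-> p0 -a-> p1 -b-> p0 -a-> p1  → end p1, accepted
w3: Trace: p3 -a-> p1 -a-> p0 -c-> p1 -a-> p0 -a-> p1  → end p1, accepted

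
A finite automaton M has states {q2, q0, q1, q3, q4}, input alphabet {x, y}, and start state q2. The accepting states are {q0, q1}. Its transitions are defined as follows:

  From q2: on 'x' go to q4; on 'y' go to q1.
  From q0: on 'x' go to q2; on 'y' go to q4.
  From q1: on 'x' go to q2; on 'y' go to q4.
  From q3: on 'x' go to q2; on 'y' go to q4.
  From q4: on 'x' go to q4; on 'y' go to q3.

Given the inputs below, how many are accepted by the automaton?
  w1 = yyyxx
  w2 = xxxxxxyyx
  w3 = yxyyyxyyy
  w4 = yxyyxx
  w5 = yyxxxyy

0

w1: Trace: q2 -y-> q1 -y-> q4 -y-> q3 -x-> q2 -x-> q4  → end q4, rejected
w2: Trace: q2 -x-> q4 -x-> q4 -x-> q4 -x-> q4 -x-> q4 -x-> q4 -y-> q3 -y-> q4 -x-> q4  → end q4, rejected
w3: Trace: q2 -y-> q1 -x-> q2 -y-> q1 -y-> q4 -y-> q3 -x-> q2 -y-> q1 -y-> q4 -y-> q3  → end q3, rejected
w4: Trace: q2 -y-> q1 -x-> q2 -y-> q1 -y-> q4 -x-> q4 -x-> q4  → end q4, rejected
w5: Trace: q2 -y-> q1 -y-> q4 -x-> q4 -x-> q4 -x-> q4 -y-> q3 -y-> q4  → end q4, rejected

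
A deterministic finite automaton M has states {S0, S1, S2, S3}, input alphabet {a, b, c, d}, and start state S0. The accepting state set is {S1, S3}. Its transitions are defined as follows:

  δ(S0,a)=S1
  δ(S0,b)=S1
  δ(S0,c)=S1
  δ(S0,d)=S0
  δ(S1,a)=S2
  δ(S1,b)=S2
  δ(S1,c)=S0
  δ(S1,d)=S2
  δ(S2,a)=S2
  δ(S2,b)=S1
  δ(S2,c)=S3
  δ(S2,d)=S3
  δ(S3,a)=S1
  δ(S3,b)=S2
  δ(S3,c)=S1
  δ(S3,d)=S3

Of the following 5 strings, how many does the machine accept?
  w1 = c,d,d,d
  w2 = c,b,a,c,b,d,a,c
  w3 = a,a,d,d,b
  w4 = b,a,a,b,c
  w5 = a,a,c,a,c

w1: Trace: S0 -c-> S1 -d-> S2 -d-> S3 -d-> S3  → end S3, accepted
w2: Trace: S0 -c-> S1 -b-> S2 -a-> S2 -c-> S3 -b-> S2 -d-> S3 -a-> S1 -c-> S0  → end S0, rejected
w3: Trace: S0 -a-> S1 -a-> S2 -d-> S3 -d-> S3 -b-> S2  → end S2, rejected
w4: Trace: S0 -b-> S1 -a-> S2 -a-> S2 -b-> S1 -c-> S0  → end S0, rejected
w5: Trace: S0 -a-> S1 -a-> S2 -c-> S3 -a-> S1 -c-> S0  → end S0, rejected

1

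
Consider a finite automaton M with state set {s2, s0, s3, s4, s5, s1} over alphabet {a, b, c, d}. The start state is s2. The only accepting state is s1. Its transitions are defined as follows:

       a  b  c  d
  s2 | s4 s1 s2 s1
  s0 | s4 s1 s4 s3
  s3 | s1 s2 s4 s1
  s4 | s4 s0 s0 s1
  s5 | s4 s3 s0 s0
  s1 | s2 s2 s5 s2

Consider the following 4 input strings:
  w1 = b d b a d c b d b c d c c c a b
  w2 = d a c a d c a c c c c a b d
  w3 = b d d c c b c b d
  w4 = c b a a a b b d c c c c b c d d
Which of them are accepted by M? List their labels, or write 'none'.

w1: s2 → s1 → s2 → s1 → s2 → s1 → s5 → s3 → s1 → s2 → s2 → s1 → s5 → s0 → s4 → s4 → s0  → end s0, rejected
w2: s2 → s1 → s2 → s2 → s4 → s1 → s5 → s4 → s0 → s4 → s0 → s4 → s4 → s0 → s3  → end s3, rejected
w3: s2 → s1 → s2 → s1 → s5 → s0 → s1 → s5 → s3 → s1  → end s1, accepted
w4: s2 → s2 → s1 → s2 → s4 → s4 → s0 → s1 → s2 → s2 → s2 → s2 → s2 → s1 → s5 → s0 → s3  → end s3, rejected

w3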